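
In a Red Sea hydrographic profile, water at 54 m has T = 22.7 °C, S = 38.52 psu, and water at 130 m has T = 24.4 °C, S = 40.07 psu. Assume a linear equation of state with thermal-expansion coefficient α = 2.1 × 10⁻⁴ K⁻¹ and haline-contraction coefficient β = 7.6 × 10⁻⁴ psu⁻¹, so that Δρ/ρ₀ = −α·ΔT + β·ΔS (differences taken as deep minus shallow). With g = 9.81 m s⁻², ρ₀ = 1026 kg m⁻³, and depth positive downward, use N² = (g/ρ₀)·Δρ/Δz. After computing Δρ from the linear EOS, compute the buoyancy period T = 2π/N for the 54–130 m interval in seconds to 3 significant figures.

610 s

ΔT = +1.7 K, ΔS = +1.55 psu (deep − shallow).
Δρ/ρ₀ = −αΔT + βΔS = -3.57 × 10⁻⁴ + 1.178 × 10⁻³ = 8.21 × 10⁻⁴, so Δρ ≈ 0.8423 kg m⁻³.
N² = (g/ρ₀)·Δρ/Δz = g·(Δρ/ρ₀)/Δz = 9.81 × 8.21 × 10⁻⁴ / 76 = 1.0597 × 10⁻⁴ s⁻².
N = √(1.0597 × 10⁻⁴) = 0.010294 rad s⁻¹ → T = 2π/N = 610.37 s ≈ 610 s.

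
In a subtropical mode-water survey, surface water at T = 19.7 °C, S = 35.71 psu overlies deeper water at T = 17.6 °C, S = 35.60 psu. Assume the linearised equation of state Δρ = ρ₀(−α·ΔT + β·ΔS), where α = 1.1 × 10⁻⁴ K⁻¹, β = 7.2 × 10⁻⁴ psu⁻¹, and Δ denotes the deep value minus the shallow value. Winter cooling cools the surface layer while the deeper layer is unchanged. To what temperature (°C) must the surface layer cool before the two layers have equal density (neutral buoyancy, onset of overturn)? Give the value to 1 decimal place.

18.3 °C

Neutral buoyancy requires Δρ = 0, i.e. −α(T_deep − T_surf′) + β(S_deep − S_surf) = 0.
T_surf′ = T_deep − (β/α)·ΔS = 17.6 − (7.2 × 10⁻⁴/1.1 × 10⁻⁴)·(-0.11) = 18.320 °C.
Cooling required: 19.7 − (18.320) = 1.380 °C.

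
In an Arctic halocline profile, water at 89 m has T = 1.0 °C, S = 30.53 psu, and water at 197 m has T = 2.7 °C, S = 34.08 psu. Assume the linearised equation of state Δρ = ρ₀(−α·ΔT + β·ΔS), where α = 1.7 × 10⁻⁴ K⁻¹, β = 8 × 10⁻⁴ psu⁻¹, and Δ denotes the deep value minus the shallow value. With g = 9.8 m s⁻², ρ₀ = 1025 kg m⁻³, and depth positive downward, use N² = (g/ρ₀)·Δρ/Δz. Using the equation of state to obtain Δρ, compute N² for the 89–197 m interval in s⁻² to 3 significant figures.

ΔT = +1.7 K, ΔS = +3.55 psu (deep − shallow).
Δρ/ρ₀ = −αΔT + βΔS = -2.89 × 10⁻⁴ + 2.84 × 10⁻³ = 2.551 × 10⁻³, so Δρ ≈ 2.615 kg m⁻³.
N² = (g/ρ₀)·Δρ/Δz = g·(Δρ/ρ₀)/Δz = 9.8 × 2.551 × 10⁻³ / 108 = 2.3148 × 10⁻⁴ s⁻² ≈ 2.31 × 10⁻⁴ s⁻².

2.31 × 10⁻⁴ s⁻²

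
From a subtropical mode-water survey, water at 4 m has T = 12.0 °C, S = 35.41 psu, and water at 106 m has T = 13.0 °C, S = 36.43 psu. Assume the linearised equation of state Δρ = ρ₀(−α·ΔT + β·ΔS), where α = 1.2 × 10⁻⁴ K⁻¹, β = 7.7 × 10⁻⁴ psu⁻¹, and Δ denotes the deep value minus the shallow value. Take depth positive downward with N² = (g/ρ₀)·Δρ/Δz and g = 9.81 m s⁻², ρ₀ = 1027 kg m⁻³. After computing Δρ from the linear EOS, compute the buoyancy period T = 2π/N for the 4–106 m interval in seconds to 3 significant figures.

ΔT = +1.0 K, ΔS = +1.02 psu (deep − shallow).
Δρ/ρ₀ = −αΔT + βΔS = -1.20 × 10⁻⁴ + 7.854 × 10⁻⁴ = 6.654 × 10⁻⁴, so Δρ ≈ 0.6834 kg m⁻³.
N² = (g/ρ₀)·Δρ/Δz = g·(Δρ/ρ₀)/Δz = 9.81 × 6.654 × 10⁻⁴ / 102 = 6.3996 × 10⁻⁵ s⁻².
N = √(6.3996 × 10⁻⁵) = 7.9997 × 10⁻³ rad s⁻¹ → T = 2π/N = 785.43 s ≈ 785 s.

785 s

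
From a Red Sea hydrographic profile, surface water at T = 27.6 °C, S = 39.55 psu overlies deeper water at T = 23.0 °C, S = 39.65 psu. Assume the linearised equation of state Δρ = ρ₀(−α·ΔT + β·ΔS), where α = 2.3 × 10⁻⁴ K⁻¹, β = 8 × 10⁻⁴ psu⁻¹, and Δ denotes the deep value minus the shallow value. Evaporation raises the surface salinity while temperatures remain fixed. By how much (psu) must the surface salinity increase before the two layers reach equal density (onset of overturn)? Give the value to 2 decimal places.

Neutral buoyancy requires −α(T_deep − T_surf) + β(S_deep − S_surf′) = 0.
S_surf′ = S_deep − (α/β)·ΔT = 39.65 − (2.3 × 10⁻⁴/8 × 10⁻⁴)·(-4.6) = 40.9725 psu.
Increase required: 40.9725 − 39.55 = 1.4225 psu.

1.42 psu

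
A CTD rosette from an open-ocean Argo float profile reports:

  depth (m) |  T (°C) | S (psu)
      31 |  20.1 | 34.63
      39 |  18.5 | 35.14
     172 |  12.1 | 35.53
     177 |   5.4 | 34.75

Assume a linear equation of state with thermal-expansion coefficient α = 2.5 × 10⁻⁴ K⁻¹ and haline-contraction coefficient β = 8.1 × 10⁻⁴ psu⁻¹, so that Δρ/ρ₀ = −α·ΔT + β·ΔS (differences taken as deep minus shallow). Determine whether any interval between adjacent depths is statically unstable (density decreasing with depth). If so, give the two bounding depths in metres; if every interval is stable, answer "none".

none

Evaluate Δρ/ρ₀ = −αΔT + βΔS across each adjacent pair:
  31–39 m: −αΔT+βΔS = −(2.5 × 10⁻⁴)(-1.6)+(8.1 × 10⁻⁴)(+0.51) = 8.1 × 10⁻⁴ → stable
  39–172 m: −αΔT+βΔS = −(2.5 × 10⁻⁴)(-6.4)+(8.1 × 10⁻⁴)(+0.39) = 1.9 × 10⁻³ → stable
  172–177 m: −αΔT+βΔS = −(2.5 × 10⁻⁴)(-6.7)+(8.1 × 10⁻⁴)(-0.78) = 1.0 × 10⁻³ → stable
Every interval has Δρ > 0: the column is stably stratified throughout.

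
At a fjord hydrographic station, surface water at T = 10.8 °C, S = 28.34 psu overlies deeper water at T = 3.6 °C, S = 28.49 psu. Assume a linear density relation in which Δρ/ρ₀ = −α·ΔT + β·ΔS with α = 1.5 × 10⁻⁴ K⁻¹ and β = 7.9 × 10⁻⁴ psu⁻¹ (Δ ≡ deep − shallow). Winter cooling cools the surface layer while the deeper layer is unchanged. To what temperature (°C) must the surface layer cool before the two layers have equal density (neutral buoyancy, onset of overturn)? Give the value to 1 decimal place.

Neutral buoyancy requires Δρ = 0, i.e. −α(T_deep − T_surf′) + β(S_deep − S_surf) = 0.
T_surf′ = T_deep − (β/α)·ΔS = 3.6 − (7.9 × 10⁻⁴/1.5 × 10⁻⁴)·(+0.15) = 2.810 °C.
Cooling required: 10.8 − (2.810) = 7.990 °C.

2.8 °C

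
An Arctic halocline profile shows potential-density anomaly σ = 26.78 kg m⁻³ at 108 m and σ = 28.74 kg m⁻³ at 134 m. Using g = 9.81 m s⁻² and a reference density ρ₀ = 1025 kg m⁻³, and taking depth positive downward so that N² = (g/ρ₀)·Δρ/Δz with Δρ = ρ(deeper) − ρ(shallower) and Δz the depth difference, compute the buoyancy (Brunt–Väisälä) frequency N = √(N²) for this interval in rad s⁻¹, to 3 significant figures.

Δρ = 1028.74 − 1026.78 = 1.96 kg m⁻³ over Δz = 134 − 108 = 26 m.
N² = (9.81/1025) × (1.96/26) = 7.2149 × 10⁻⁴ s⁻².
N = √(7.2149 × 10⁻⁴) = 0.026861 rad s⁻¹ ≈ 0.0269 rad s⁻¹.

0.0269 rad s⁻¹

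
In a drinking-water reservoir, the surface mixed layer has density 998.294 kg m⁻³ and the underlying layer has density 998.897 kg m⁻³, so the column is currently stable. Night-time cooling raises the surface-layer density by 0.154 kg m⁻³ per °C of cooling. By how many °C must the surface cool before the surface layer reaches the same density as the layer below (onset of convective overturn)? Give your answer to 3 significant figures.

3.92 °C

Density deficit of the surface layer: 998.897 − 998.294 = 0.603 kg m⁻³.
Required change = 0.603 / 0.154 = 3.92 °C.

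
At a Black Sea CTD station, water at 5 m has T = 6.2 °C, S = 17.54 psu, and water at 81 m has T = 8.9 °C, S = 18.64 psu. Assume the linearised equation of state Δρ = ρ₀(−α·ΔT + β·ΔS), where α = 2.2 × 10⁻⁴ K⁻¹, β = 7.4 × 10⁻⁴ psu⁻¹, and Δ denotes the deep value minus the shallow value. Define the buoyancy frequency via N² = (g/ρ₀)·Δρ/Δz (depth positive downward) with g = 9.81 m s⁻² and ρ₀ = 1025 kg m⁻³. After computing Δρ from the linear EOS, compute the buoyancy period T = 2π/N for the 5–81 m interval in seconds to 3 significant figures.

1.18 × 10³ s

ΔT = +2.7 K, ΔS = +1.10 psu (deep − shallow).
Δρ/ρ₀ = −αΔT + βΔS = -5.94 × 10⁻⁴ + 8.14 × 10⁻⁴ = 2.20 × 10⁻⁴, so Δρ ≈ 0.2255 kg m⁻³.
N² = (g/ρ₀)·Δρ/Δz = g·(Δρ/ρ₀)/Δz = 9.81 × 2.20 × 10⁻⁴ / 76 = 2.8397 × 10⁻⁵ s⁻².
N = √(2.8397 × 10⁻⁵) = 5.3289 × 10⁻³ rad s⁻¹ → T = 2π/N = 1.1791 × 10³ s ≈ 1.18 × 10³ s.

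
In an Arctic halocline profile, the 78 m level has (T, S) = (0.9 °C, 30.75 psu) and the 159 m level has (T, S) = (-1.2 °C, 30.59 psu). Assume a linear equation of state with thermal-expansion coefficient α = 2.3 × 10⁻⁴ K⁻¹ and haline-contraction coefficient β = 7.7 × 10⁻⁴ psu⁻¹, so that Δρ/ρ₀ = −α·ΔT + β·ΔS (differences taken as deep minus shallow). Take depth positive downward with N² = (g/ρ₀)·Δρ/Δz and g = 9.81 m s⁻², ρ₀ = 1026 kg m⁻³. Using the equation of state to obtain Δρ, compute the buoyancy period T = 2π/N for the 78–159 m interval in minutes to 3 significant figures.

15.9 min

ΔT = -2.1 K, ΔS = -0.16 psu (deep − shallow).
Δρ/ρ₀ = −αΔT + βΔS = 4.83 × 10⁻⁴ − 1.232 × 10⁻⁴ = 3.598 × 10⁻⁴, so Δρ ≈ 0.3692 kg m⁻³.
N² = (g/ρ₀)·Δρ/Δz = g·(Δρ/ρ₀)/Δz = 9.81 × 3.598 × 10⁻⁴ / 81 = 4.3576 × 10⁻⁵ s⁻².
N = √(4.3576 × 10⁻⁵) = 6.6012 × 10⁻³ rad s⁻¹ → T = 2π/N = 951.82 s = 15.864 min ≈ 15.9 min.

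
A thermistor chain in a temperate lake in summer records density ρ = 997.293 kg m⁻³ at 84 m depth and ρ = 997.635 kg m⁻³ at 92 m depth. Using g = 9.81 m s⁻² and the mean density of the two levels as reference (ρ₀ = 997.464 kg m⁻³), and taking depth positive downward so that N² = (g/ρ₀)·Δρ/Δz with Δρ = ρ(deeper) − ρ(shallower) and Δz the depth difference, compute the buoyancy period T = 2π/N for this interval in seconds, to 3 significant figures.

Δρ = 997.635 − 997.293 = 0.342 kg m⁻³ over Δz = 92 − 84 = 8 m.
N² = (9.81/997.464) × (0.342/8) = 4.2044 × 10⁻⁴ s⁻².
N = √(4.2044 × 10⁻⁴) = 0.020505 rad s⁻¹, so T = 2π/N = 306.42 s ≈ 306 s.

306 s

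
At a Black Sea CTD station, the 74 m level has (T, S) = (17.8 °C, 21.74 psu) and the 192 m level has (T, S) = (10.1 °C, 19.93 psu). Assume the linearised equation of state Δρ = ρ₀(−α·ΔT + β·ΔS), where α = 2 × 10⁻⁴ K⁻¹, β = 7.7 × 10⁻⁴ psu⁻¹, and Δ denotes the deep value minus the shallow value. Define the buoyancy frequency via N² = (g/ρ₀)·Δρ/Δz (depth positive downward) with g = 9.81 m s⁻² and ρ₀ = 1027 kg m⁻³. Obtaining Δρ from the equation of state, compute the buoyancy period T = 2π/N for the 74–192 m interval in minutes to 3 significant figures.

30.0 min

ΔT = -7.7 K, ΔS = -1.81 psu (deep − shallow).
Δρ/ρ₀ = −αΔT + βΔS = 1.54 × 10⁻³ − 1.3937 × 10⁻³ = 1.463 × 10⁻⁴, so Δρ ≈ 0.1503 kg m⁻³.
N² = (g/ρ₀)·Δρ/Δz = g·(Δρ/ρ₀)/Δz = 9.81 × 1.463 × 10⁻⁴ / 118 = 1.2163 × 10⁻⁵ s⁻².
N = √(1.2163 × 10⁻⁵) = 3.4875 × 10⁻³ rad s⁻¹ → T = 2π/N = 1.8016 × 10³ s = 30.027 min ≈ 30.0 min.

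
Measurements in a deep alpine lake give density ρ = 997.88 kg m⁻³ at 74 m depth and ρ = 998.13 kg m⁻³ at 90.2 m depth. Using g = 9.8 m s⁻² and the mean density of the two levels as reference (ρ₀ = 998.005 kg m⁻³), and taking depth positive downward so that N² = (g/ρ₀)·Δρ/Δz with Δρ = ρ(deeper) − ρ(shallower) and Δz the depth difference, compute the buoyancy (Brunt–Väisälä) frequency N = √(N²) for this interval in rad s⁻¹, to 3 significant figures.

Δρ = 998.13 − 997.88 = 0.25 kg m⁻³ over Δz = 90.2 − 74 = 16.2 m.
N² = (9.8/998.005) × (0.25/16.2) = 1.5154 × 10⁻⁴ s⁻².
N = √(1.5154 × 10⁻⁴) = 0.012310 rad s⁻¹ ≈ 0.0123 rad s⁻¹.
A positive N² confirms static stability across the interval.

0.0123 rad s⁻¹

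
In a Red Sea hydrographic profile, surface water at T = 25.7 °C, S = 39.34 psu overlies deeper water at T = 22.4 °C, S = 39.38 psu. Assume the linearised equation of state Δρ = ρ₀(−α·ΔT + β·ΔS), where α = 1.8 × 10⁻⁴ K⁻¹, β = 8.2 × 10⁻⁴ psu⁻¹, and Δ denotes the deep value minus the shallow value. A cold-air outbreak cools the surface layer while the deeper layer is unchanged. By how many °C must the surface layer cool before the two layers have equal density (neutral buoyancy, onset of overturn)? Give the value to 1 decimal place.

Neutral buoyancy requires Δρ = 0, i.e. −α(T_deep − T_surf′) + β(S_deep − S_surf) = 0.
T_surf′ = T_deep − (β/α)·ΔS = 22.4 − (8.2 × 10⁻⁴/1.8 × 10⁻⁴)·(+0.04) = 22.218 °C.
Cooling required: 25.7 − (22.218) = 3.482 °C.

3.5 °C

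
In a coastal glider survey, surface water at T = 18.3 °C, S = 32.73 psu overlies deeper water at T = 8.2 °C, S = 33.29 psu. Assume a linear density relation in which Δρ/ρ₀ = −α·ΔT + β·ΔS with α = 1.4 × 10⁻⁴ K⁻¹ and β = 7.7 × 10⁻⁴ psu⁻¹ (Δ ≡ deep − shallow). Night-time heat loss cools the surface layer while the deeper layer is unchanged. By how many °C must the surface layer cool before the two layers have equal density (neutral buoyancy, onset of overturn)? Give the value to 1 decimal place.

13.2 °C

Neutral buoyancy requires Δρ = 0, i.e. −α(T_deep − T_surf′) + β(S_deep − S_surf) = 0.
T_surf′ = T_deep − (β/α)·ΔS = 8.2 − (7.7 × 10⁻⁴/1.4 × 10⁻⁴)·(+0.56) = 5.120 °C.
Cooling required: 18.3 − (5.120) = 13.180 °C.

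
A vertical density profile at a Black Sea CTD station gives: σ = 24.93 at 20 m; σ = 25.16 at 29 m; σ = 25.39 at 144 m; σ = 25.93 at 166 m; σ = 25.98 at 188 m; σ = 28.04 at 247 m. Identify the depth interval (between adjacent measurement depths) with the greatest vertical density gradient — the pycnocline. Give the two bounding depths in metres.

188–247 m

Compute the density gradient over each adjacent pair:
  20–29 m: Δρ/Δz = 0.23/9 = 0.026 kg m⁻⁴
  29–144 m: Δρ/Δz = 0.23/115 = 2.0 × 10⁻³ kg m⁻⁴
  144–166 m: Δρ/Δz = 0.54/22 = 0.025 kg m⁻⁴
  166–188 m: Δρ/Δz = 0.05/22 = 2.3 × 10⁻³ kg m⁻⁴
  188–247 m: Δρ/Δz = 2.06/59 = 0.035 kg m⁻⁴
The largest gradient is in the 188–247 m interval — the pycnocline.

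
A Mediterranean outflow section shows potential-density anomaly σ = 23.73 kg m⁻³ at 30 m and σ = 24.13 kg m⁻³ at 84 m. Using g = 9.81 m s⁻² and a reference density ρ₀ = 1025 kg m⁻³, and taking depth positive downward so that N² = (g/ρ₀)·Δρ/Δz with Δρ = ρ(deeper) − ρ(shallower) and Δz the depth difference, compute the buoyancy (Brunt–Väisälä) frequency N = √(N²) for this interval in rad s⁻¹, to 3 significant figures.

8.42 × 10⁻³ rad s⁻¹

Δρ = 1024.13 − 1023.73 = 0.40 kg m⁻³ over Δz = 84 − 30 = 54 m.
N² = (9.81/1025) × (0.40/54) = 7.0894 × 10⁻⁵ s⁻².
N = √(7.0894 × 10⁻⁵) = 8.4199 × 10⁻³ rad s⁻¹ ≈ 8.42 × 10⁻³ rad s⁻¹.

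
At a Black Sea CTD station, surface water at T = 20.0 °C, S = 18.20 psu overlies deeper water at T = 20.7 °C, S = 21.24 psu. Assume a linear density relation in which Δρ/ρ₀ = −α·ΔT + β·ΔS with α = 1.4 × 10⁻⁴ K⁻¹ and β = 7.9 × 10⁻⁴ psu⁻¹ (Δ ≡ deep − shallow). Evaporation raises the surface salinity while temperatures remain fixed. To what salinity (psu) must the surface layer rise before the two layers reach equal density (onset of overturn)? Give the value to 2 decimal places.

Neutral buoyancy requires −α(T_deep − T_surf) + β(S_deep − S_surf′) = 0.
S_surf′ = S_deep − (α/β)·ΔT = 21.24 − (1.4 × 10⁻⁴/7.9 × 10⁻⁴)·(+0.7) = 21.1159 psu.
Increase required: 21.1159 − 18.20 = 2.9159 psu.

21.12 psu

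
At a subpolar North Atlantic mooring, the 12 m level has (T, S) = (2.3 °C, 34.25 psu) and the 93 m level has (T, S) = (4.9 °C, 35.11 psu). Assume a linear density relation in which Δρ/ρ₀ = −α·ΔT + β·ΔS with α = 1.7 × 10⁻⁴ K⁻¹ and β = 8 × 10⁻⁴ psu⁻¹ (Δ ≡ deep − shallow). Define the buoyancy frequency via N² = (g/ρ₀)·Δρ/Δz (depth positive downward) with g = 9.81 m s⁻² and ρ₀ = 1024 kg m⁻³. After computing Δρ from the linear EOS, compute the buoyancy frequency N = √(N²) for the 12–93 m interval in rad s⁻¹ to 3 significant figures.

ΔT = +2.6 K, ΔS = +0.86 psu (deep − shallow).
Δρ/ρ₀ = −αΔT + βΔS = -4.42 × 10⁻⁴ + 6.88 × 10⁻⁴ = 2.46 × 10⁻⁴, so Δρ ≈ 0.2519 kg m⁻³.
N² = (g/ρ₀)·Δρ/Δz = g·(Δρ/ρ₀)/Δz = 9.81 × 2.46 × 10⁻⁴ / 81 = 2.9793 × 10⁻⁵ s⁻².
N = √(2.9793 × 10⁻⁵) = 5.4583 × 10⁻³ rad s⁻¹ ≈ 5.46 × 10⁻³ rad s⁻¹.

5.46 × 10⁻³ rad s⁻¹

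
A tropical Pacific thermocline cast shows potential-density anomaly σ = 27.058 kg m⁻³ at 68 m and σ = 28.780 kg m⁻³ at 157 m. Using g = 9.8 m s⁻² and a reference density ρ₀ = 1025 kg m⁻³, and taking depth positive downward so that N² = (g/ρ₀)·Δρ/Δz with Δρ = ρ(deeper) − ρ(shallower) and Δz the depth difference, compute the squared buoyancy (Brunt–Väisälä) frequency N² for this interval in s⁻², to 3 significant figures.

1.85 × 10⁻⁴ s⁻²

Δρ = 1028.780 − 1027.058 = 1.722 kg m⁻³ over Δz = 157 − 68 = 89 m.
N² = (9.8/1025) × (1.722/89) = 1.8499 × 10⁻⁴ s⁻² ≈ 1.85 × 10⁻⁴ s⁻².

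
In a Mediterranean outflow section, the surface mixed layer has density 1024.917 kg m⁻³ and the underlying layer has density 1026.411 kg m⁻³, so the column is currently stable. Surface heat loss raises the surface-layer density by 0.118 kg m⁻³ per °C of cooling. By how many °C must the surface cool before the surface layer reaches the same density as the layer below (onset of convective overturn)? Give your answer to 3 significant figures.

12.7 °C

Density deficit of the surface layer: 1026.411 − 1024.917 = 1.494 kg m⁻³.
Required change = 1.494 / 0.118 = 12.7 °C.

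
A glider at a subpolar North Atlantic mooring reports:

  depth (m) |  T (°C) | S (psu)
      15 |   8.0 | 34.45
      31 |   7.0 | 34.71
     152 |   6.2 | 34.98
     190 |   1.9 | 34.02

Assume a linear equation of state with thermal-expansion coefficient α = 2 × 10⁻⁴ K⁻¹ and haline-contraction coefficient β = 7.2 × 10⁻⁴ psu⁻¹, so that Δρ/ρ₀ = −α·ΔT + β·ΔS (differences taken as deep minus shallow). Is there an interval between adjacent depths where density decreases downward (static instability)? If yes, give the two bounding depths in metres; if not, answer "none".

Evaluate Δρ/ρ₀ = −αΔT + βΔS across each adjacent pair:
  15–31 m: −αΔT+βΔS = −(2 × 10⁻⁴)(-1.0)+(7.2 × 10⁻⁴)(+0.26) = 3.9 × 10⁻⁴ → stable
  31–152 m: −αΔT+βΔS = −(2 × 10⁻⁴)(-0.8)+(7.2 × 10⁻⁴)(+0.27) = 3.5 × 10⁻⁴ → stable
  152–190 m: −αΔT+βΔS = −(2 × 10⁻⁴)(-4.3)+(7.2 × 10⁻⁴)(-0.96) = 1.7 × 10⁻⁴ → stable
Every interval has Δρ > 0: the column is stably stratified throughout.

none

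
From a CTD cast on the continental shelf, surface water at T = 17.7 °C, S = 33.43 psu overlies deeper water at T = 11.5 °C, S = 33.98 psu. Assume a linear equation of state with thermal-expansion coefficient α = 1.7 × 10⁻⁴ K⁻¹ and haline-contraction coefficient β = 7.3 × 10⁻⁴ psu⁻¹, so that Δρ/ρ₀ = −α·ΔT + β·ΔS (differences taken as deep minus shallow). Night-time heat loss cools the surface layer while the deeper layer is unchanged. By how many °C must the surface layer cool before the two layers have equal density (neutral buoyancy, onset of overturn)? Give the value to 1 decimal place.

Neutral buoyancy requires Δρ = 0, i.e. −α(T_deep − T_surf′) + β(S_deep − S_surf) = 0.
T_surf′ = T_deep − (β/α)·ΔS = 11.5 − (7.3 × 10⁻⁴/1.7 × 10⁻⁴)·(+0.55) = 9.138 °C.
Cooling required: 17.7 − (9.138) = 8.562 °C.

8.6 °C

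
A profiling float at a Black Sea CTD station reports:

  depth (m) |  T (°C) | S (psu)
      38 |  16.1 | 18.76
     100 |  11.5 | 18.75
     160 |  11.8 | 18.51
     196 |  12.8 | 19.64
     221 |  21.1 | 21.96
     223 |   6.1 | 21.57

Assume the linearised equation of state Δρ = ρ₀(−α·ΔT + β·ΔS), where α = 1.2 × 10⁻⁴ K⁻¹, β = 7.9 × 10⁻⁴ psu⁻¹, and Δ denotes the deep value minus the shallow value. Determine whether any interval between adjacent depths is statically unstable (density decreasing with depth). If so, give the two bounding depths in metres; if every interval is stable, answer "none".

100–160 m

Evaluate Δρ/ρ₀ = −αΔT + βΔS across each adjacent pair:
  38–100 m: −αΔT+βΔS = −(1.2 × 10⁻⁴)(-4.6)+(7.9 × 10⁻⁴)(-0.01) = 5.4 × 10⁻⁴ → stable
  100–160 m: −αΔT+βΔS = −(1.2 × 10⁻⁴)(+0.3)+(7.9 × 10⁻⁴)(-0.24) = -2.3 × 10⁻⁴ → UNSTABLE
  160–196 m: −αΔT+βΔS = −(1.2 × 10⁻⁴)(+1.0)+(7.9 × 10⁻⁴)(+1.13) = 7.7 × 10⁻⁴ → stable
  196–221 m: −αΔT+βΔS = −(1.2 × 10⁻⁴)(+8.3)+(7.9 × 10⁻⁴)(+2.32) = 8.4 × 10⁻⁴ → stable
  221–223 m: −αΔT+βΔS = −(1.2 × 10⁻⁴)(-15.0)+(7.9 × 10⁻⁴)(-0.39) = 1.5 × 10⁻³ → stable
The 100–160 m interval has Δρ < 0: lighter water underlies denser water.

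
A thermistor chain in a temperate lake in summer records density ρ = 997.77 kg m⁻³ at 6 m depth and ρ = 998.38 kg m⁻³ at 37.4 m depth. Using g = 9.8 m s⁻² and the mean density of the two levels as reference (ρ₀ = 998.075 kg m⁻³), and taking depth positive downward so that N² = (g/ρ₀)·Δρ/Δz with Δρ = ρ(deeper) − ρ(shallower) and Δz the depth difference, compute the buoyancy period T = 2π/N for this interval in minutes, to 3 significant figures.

Δρ = 998.38 − 997.77 = 0.61 kg m⁻³ over Δz = 37.4 − 6 = 31.4 m.
N² = (9.8/998.075) × (0.61/31.4) = 1.9075 × 10⁻⁴ s⁻².
N = √(1.9075 × 10⁻⁴) = 0.013811 rad s⁻¹, so T = 2π/N = 454.94 s = 7.5823 min ≈ 7.58 min.

7.58 min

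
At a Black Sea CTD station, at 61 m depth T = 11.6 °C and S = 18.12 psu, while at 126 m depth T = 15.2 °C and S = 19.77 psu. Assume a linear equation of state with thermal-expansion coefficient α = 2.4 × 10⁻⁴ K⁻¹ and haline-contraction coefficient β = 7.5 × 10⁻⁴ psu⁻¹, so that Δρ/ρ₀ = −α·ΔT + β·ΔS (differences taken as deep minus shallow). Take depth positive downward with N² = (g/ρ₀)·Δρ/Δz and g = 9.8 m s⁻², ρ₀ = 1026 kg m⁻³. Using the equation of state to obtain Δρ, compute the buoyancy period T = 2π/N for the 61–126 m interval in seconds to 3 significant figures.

ΔT = +3.6 K, ΔS = +1.65 psu (deep − shallow).
Δρ/ρ₀ = −αΔT + βΔS = -8.64 × 10⁻⁴ + 1.2375 × 10⁻³ = 3.735 × 10⁻⁴, so Δρ ≈ 0.3832 kg m⁻³.
N² = (g/ρ₀)·Δρ/Δz = g·(Δρ/ρ₀)/Δz = 9.8 × 3.735 × 10⁻⁴ / 65 = 5.6312 × 10⁻⁵ s⁻².
N = √(5.6312 × 10⁻⁵) = 7.5041 × 10⁻³ rad s⁻¹ → T = 2π/N = 837.30 s ≈ 837 s.

837 s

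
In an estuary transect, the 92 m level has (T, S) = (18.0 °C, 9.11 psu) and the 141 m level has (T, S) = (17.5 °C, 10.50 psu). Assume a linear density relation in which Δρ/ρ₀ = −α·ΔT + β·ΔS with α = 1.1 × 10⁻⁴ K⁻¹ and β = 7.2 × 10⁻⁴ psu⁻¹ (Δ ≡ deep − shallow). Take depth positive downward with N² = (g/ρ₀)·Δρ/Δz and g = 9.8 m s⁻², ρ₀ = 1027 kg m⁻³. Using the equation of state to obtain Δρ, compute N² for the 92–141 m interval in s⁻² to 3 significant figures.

2.11 × 10⁻⁴ s⁻²

ΔT = -0.5 K, ΔS = +1.39 psu (deep − shallow).
Δρ/ρ₀ = −αΔT + βΔS = 5.50 × 10⁻⁵ + 1.0008 × 10⁻³ = 1.0558 × 10⁻³, so Δρ ≈ 1.084 kg m⁻³.
N² = (g/ρ₀)·Δρ/Δz = g·(Δρ/ρ₀)/Δz = 9.8 × 1.0558 × 10⁻³ / 49 = 2.1116 × 10⁻⁴ s⁻² ≈ 2.11 × 10⁻⁴ s⁻².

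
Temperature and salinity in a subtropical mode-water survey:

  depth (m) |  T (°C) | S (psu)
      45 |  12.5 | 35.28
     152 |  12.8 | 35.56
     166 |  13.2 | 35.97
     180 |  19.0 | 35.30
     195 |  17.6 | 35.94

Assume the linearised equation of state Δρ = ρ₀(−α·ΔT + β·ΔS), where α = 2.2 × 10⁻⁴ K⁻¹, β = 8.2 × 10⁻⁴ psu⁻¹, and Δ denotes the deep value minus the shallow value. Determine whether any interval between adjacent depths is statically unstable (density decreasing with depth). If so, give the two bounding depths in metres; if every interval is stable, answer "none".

Evaluate Δρ/ρ₀ = −αΔT + βΔS across each adjacent pair:
  45–152 m: −αΔT+βΔS = −(2.2 × 10⁻⁴)(+0.3)+(8.2 × 10⁻⁴)(+0.28) = 1.6 × 10⁻⁴ → stable
  152–166 m: −αΔT+βΔS = −(2.2 × 10⁻⁴)(+0.4)+(8.2 × 10⁻⁴)(+0.41) = 2.5 × 10⁻⁴ → stable
  166–180 m: −αΔT+βΔS = −(2.2 × 10⁻⁴)(+5.8)+(8.2 × 10⁻⁴)(-0.67) = -1.8 × 10⁻³ → UNSTABLE
  180–195 m: −αΔT+βΔS = −(2.2 × 10⁻⁴)(-1.4)+(8.2 × 10⁻⁴)(+0.64) = 8.3 × 10⁻⁴ → stable
The 166–180 m interval has Δρ < 0: lighter water underlies denser water.

166–180 m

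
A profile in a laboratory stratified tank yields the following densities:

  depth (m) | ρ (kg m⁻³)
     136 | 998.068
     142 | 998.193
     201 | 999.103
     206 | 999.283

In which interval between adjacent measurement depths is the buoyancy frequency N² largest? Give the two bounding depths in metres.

201–206 m

Compute the density gradient over each adjacent pair:
  136–142 m: Δρ/Δz = 0.125/6 = 0.021 kg m⁻⁴
  142–201 m: Δρ/Δz = 0.910/59 = 0.015 kg m⁻⁴
  201–206 m: Δρ/Δz = 0.180/5 = 0.036 kg m⁻⁴
The largest gradient is in the 201–206 m interval — the pycnocline.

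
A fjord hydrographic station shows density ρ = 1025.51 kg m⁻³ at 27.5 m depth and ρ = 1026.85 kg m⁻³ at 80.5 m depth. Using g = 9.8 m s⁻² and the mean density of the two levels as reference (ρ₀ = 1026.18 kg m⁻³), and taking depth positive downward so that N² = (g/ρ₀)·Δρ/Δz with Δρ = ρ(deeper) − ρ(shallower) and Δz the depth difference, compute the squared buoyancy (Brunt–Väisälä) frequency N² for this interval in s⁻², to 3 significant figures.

2.41 × 10⁻⁴ s⁻²

Δρ = 1026.85 − 1025.51 = 1.34 kg m⁻³ over Δz = 80.5 − 27.5 = 53 m.
N² = (9.8/1026.18) × (1.34/53) = 2.4145 × 10⁻⁴ s⁻² ≈ 2.41 × 10⁻⁴ s⁻².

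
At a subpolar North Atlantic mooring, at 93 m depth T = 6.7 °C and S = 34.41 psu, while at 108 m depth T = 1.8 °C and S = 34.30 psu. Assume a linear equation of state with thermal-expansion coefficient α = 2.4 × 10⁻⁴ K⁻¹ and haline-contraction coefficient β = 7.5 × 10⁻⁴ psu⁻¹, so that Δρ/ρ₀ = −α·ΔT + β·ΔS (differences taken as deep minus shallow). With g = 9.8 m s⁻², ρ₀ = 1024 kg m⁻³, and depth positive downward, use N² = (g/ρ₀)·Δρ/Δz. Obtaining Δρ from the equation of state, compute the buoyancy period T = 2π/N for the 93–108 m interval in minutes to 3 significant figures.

3.92 min

ΔT = -4.9 K, ΔS = -0.11 psu (deep − shallow).
Δρ/ρ₀ = −αΔT + βΔS = 1.176 × 10⁻³ − 8.25 × 10⁻⁵ = 1.0935 × 10⁻³, so Δρ ≈ 1.120 kg m⁻³.
N² = (g/ρ₀)·Δρ/Δz = g·(Δρ/ρ₀)/Δz = 9.8 × 1.0935 × 10⁻³ / 15 = 7.1442 × 10⁻⁴ s⁻².
N = √(7.1442 × 10⁻⁴) = 0.026729 rad s⁻¹ → T = 2π/N = 235.07 s = 3.9178 min ≈ 3.92 min.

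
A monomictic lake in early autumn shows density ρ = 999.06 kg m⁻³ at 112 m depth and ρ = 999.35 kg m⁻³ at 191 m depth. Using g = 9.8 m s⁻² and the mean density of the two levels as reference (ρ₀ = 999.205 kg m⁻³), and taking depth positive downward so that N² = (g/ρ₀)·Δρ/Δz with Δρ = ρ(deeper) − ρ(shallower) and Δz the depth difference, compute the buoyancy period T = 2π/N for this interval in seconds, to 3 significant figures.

Δρ = 999.35 − 999.06 = 0.29 kg m⁻³ over Δz = 191 − 112 = 79 m.
N² = (9.8/999.205) × (0.29/79) = 3.6003 × 10⁻⁵ s⁻².
N = √(3.6003 × 10⁻⁵) = 6.0002 × 10⁻³ rad s⁻¹, so T = 2π/N = 1.0472 × 10³ s ≈ 1.05 × 10³ s.

1.05 × 10³ s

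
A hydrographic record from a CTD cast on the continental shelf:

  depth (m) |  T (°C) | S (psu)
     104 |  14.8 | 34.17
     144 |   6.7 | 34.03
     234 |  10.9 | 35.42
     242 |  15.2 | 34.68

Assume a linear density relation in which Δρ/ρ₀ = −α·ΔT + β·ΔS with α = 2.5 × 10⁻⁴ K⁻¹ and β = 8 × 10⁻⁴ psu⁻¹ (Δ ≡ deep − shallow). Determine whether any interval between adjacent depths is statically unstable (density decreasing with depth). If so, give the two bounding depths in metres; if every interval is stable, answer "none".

234–242 m

Evaluate Δρ/ρ₀ = −αΔT + βΔS across each adjacent pair:
  104–144 m: −αΔT+βΔS = −(2.5 × 10⁻⁴)(-8.1)+(8 × 10⁻⁴)(-0.14) = 1.9 × 10⁻³ → stable
  144–234 m: −αΔT+βΔS = −(2.5 × 10⁻⁴)(+4.2)+(8 × 10⁻⁴)(+1.39) = 6.2 × 10⁻⁵ → stable
  234–242 m: −αΔT+βΔS = −(2.5 × 10⁻⁴)(+4.3)+(8 × 10⁻⁴)(-0.74) = -1.7 × 10⁻³ → UNSTABLE
The 234–242 m interval has Δρ < 0: lighter water underlies denser water.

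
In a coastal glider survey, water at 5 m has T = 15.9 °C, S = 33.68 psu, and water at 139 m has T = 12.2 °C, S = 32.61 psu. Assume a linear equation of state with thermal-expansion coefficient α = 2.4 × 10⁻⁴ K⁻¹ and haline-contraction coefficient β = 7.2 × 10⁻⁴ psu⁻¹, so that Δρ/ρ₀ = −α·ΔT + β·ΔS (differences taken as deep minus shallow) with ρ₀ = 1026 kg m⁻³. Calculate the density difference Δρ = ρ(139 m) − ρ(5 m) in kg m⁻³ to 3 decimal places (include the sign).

ΔT = -3.7 K, ΔS = -1.07 psu (deep − shallow).
Δρ/ρ₀ = −(2.4 × 10⁻⁴)(-3.7) + (7.2 × 10⁻⁴)(-1.07) = 1.176 × 10⁻⁴.
Δρ = 1026 × (1.176 × 10⁻⁴) = +0.121 kg m⁻³.
Positive Δρ: denser below, stable.

+0.121 kg m⁻³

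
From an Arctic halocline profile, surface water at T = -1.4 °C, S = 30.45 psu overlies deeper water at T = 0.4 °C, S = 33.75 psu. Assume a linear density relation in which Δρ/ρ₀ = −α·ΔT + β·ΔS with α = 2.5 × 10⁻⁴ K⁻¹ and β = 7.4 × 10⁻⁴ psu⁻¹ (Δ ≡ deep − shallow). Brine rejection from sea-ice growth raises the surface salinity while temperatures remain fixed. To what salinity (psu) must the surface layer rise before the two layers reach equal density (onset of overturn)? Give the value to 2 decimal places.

Neutral buoyancy requires −α(T_deep − T_surf) + β(S_deep − S_surf′) = 0.
S_surf′ = S_deep − (α/β)·ΔT = 33.75 − (2.5 × 10⁻⁴/7.4 × 10⁻⁴)·(+1.8) = 33.1419 psu.
Increase required: 33.1419 − 30.45 = 2.6919 psu.

33.14 psu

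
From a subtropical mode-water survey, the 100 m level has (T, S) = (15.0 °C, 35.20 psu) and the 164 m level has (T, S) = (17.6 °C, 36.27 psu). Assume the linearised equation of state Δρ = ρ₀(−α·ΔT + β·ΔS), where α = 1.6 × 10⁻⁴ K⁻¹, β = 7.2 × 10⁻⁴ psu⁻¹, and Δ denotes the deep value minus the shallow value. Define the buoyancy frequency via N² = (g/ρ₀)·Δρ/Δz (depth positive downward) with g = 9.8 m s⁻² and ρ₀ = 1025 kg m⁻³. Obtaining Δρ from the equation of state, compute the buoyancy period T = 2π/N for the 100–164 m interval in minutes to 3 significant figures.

14.2 min

ΔT = +2.6 K, ΔS = +1.07 psu (deep − shallow).
Δρ/ρ₀ = −αΔT + βΔS = -4.16 × 10⁻⁴ + 7.704 × 10⁻⁴ = 3.544 × 10⁻⁴, so Δρ ≈ 0.3633 kg m⁻³.
N² = (g/ρ₀)·Δρ/Δz = g·(Δρ/ρ₀)/Δz = 9.8 × 3.544 × 10⁻⁴ / 64 = 5.4268 × 10⁻⁵ s⁻².
N = √(5.4268 × 10⁻⁵) = 7.3667 × 10⁻³ rad s⁻¹ → T = 2π/N = 852.92 s = 14.215 min ≈ 14.2 min.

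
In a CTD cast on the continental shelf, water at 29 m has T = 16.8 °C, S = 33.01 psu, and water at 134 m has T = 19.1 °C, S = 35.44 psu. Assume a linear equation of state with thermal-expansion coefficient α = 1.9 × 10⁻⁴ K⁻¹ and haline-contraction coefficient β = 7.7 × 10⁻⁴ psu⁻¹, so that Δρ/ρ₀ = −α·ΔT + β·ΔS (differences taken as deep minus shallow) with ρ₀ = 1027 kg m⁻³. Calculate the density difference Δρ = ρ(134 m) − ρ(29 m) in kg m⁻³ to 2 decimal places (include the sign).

+1.47 kg m⁻³

ΔT = +2.3 K, ΔS = +2.43 psu (deep − shallow).
Δρ/ρ₀ = −(1.9 × 10⁻⁴)(+2.3) + (7.7 × 10⁻⁴)(+2.43) = 1.4341 × 10⁻³.
Δρ = 1027 × (1.4341 × 10⁻³) = +1.47 kg m⁻³.
Positive Δρ: denser below, stable.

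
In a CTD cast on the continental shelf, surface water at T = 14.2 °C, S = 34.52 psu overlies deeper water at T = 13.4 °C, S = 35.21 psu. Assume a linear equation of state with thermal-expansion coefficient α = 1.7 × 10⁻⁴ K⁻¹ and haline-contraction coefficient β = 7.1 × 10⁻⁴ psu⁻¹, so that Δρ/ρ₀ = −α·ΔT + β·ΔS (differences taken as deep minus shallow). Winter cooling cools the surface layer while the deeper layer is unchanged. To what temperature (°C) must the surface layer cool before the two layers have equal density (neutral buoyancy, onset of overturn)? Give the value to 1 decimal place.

10.5 °C

Neutral buoyancy requires Δρ = 0, i.e. −α(T_deep − T_surf′) + β(S_deep − S_surf) = 0.
T_surf′ = T_deep − (β/α)·ΔS = 13.4 − (7.1 × 10⁻⁴/1.7 × 10⁻⁴)·(+0.69) = 10.518 °C.
Cooling required: 14.2 − (10.518) = 3.682 °C.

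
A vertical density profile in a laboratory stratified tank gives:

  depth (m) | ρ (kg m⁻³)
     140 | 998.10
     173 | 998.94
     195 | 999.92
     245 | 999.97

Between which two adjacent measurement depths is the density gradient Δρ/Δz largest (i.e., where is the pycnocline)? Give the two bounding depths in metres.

173–195 m

Compute the density gradient over each adjacent pair:
  140–173 m: Δρ/Δz = 0.84/33 = 0.025 kg m⁻⁴
  173–195 m: Δρ/Δz = 0.98/22 = 0.045 kg m⁻⁴
  195–245 m: Δρ/Δz = 0.05/50 = 1.0 × 10⁻³ kg m⁻⁴
The largest gradient is in the 173–195 m interval — the pycnocline.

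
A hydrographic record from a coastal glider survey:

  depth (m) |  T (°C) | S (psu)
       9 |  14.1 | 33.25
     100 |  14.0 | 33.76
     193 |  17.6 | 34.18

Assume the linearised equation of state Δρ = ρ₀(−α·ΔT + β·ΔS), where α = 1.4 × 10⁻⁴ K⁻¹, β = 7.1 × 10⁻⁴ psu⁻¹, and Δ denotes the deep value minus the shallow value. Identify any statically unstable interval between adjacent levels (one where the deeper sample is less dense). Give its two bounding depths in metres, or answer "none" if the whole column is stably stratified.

Evaluate Δρ/ρ₀ = −αΔT + βΔS across each adjacent pair:
  9–100 m: −αΔT+βΔS = −(1.4 × 10⁻⁴)(-0.1)+(7.1 × 10⁻⁴)(+0.51) = 3.8 × 10⁻⁴ → stable
  100–193 m: −αΔT+βΔS = −(1.4 × 10⁻⁴)(+3.6)+(7.1 × 10⁻⁴)(+0.42) = -2.1 × 10⁻⁴ → UNSTABLE
The 100–193 m interval has Δρ < 0: lighter water underlies denser water.

100–193 m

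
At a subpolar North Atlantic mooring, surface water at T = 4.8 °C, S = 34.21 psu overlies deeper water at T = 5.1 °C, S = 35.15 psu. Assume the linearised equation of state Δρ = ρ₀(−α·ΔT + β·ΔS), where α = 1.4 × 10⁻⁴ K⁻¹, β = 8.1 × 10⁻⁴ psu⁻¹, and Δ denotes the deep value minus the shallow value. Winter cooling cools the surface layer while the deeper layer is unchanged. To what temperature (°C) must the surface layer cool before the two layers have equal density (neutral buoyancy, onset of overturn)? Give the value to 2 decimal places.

-0.34 °C

Neutral buoyancy requires Δρ = 0, i.e. −α(T_deep − T_surf′) + β(S_deep − S_surf) = 0.
T_surf′ = T_deep − (β/α)·ΔS = 5.1 − (8.1 × 10⁻⁴/1.4 × 10⁻⁴)·(+0.94) = -0.3386 °C.
Cooling required: 4.8 − (-0.3386) = 5.1386 °C.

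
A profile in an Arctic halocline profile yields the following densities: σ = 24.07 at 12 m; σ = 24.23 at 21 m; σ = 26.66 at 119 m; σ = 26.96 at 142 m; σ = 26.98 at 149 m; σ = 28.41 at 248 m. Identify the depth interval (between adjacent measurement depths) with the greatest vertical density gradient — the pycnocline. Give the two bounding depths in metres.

Compute the density gradient over each adjacent pair:
  12–21 m: Δρ/Δz = 0.16/9 = 0.018 kg m⁻⁴
  21–119 m: Δρ/Δz = 2.43/98 = 0.025 kg m⁻⁴
  119–142 m: Δρ/Δz = 0.30/23 = 0.013 kg m⁻⁴
  142–149 m: Δρ/Δz = 0.02/7 = 2.9 × 10⁻³ kg m⁻⁴
  149–248 m: Δρ/Δz = 1.43/99 = 0.014 kg m⁻⁴
The largest gradient is in the 21–119 m interval — the pycnocline.

21–119 m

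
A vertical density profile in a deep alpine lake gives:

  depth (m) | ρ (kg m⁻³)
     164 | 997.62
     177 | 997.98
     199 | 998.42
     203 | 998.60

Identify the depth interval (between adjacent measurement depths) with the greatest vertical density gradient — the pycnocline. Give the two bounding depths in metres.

199–203 m

Compute the density gradient over each adjacent pair:
  164–177 m: Δρ/Δz = 0.36/13 = 0.028 kg m⁻⁴
  177–199 m: Δρ/Δz = 0.44/22 = 0.020 kg m⁻⁴
  199–203 m: Δρ/Δz = 0.18/4 = 0.045 kg m⁻⁴
The largest gradient is in the 199–203 m interval — the pycnocline.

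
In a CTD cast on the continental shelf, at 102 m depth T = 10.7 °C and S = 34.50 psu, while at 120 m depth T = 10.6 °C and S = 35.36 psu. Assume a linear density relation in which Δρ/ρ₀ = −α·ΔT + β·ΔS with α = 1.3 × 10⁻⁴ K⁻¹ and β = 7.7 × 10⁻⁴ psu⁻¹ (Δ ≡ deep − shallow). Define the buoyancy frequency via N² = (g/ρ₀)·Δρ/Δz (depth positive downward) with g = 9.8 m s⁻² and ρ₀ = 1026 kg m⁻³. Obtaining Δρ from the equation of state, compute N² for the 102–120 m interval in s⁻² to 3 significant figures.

ΔT = -0.1 K, ΔS = +0.86 psu (deep − shallow).
Δρ/ρ₀ = −αΔT + βΔS = 1.30 × 10⁻⁵ + 6.622 × 10⁻⁴ = 6.752 × 10⁻⁴, so Δρ ≈ 0.6928 kg m⁻³.
N² = (g/ρ₀)·Δρ/Δz = g·(Δρ/ρ₀)/Δz = 9.8 × 6.752 × 10⁻⁴ / 18 = 3.6761 × 10⁻⁴ s⁻² ≈ 3.68 × 10⁻⁴ s⁻².

3.68 × 10⁻⁴ s⁻²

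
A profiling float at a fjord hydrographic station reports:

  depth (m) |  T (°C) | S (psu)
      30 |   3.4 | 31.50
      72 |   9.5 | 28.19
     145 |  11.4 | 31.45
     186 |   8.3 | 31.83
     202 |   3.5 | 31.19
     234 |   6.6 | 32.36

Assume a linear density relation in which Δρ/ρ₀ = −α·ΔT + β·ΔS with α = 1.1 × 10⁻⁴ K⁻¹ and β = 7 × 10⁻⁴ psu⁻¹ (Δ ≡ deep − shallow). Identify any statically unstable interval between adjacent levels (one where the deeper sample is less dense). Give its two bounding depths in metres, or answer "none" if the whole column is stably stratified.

Evaluate Δρ/ρ₀ = −αΔT + βΔS across each adjacent pair:
  30–72 m: −αΔT+βΔS = −(1.1 × 10⁻⁴)(+6.1)+(7 × 10⁻⁴)(-3.31) = -3.0 × 10⁻³ → UNSTABLE
  72–145 m: −αΔT+βΔS = −(1.1 × 10⁻⁴)(+1.9)+(7 × 10⁻⁴)(+3.26) = 2.1 × 10⁻³ → stable
  145–186 m: −αΔT+βΔS = −(1.1 × 10⁻⁴)(-3.1)+(7 × 10⁻⁴)(+0.38) = 6.1 × 10⁻⁴ → stable
  186–202 m: −αΔT+βΔS = −(1.1 × 10⁻⁴)(-4.8)+(7 × 10⁻⁴)(-0.64) = 8.0 × 10⁻⁵ → stable
  202–234 m: −αΔT+βΔS = −(1.1 × 10⁻⁴)(+3.1)+(7 × 10⁻⁴)(+1.17) = 4.8 × 10⁻⁴ → stable
The 30–72 m interval has Δρ < 0: lighter water underlies denser water.

30–72 m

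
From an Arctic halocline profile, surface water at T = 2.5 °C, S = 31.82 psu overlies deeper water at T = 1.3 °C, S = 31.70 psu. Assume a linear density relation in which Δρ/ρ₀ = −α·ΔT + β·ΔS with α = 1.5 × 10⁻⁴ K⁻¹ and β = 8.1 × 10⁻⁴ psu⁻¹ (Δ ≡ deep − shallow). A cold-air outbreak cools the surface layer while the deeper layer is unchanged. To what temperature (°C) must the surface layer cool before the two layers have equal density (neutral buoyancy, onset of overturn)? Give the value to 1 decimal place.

1.9 °C

Neutral buoyancy requires Δρ = 0, i.e. −α(T_deep − T_surf′) + β(S_deep − S_surf) = 0.
T_surf′ = T_deep − (β/α)·ΔS = 1.3 − (8.1 × 10⁻⁴/1.5 × 10⁻⁴)·(-0.12) = 1.948 °C.
Cooling required: 2.5 − (1.948) = 0.552 °C.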